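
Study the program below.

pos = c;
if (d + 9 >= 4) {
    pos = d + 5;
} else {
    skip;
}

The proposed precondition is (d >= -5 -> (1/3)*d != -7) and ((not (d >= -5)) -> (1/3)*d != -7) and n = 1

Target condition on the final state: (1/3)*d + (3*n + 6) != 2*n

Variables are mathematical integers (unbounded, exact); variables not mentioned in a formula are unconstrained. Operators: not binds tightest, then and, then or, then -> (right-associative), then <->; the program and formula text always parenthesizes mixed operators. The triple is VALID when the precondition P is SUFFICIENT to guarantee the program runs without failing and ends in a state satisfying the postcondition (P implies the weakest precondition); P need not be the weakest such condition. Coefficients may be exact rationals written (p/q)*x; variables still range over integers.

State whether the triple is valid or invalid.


Working backward. After the program, the postcondition (1/3)*d + (3*n + 6) != 2*n must hold; in canonical form it is (1/3)*d + n != -6.
Then branch requires (1/3)*d + n != -6; else branch requires (1/3)*d + n != -6.
Before the if: (d >= -5 -> (1/3)*d + n != -6) and ((not (d >= -5)) -> (1/3)*d + n != -6)
Before pos := c: (d >= -5 -> (1/3)*d + n != -6) and ((not (d >= -5)) -> (1/3)*d + n != -6)
The weakest precondition is (d >= -5 -> (1/3)*d + n != -6) and ((not (d >= -5)) -> (1/3)*d + n != -6).
Check whether (d >= -5 -> (1/3)*d != -7) and ((not (d >= -5)) -> (1/3)*d != -7) and n = 1 implies it.
Every state satisfying the precondition satisfies the weakest precondition: the implication holds.
Answer: valid


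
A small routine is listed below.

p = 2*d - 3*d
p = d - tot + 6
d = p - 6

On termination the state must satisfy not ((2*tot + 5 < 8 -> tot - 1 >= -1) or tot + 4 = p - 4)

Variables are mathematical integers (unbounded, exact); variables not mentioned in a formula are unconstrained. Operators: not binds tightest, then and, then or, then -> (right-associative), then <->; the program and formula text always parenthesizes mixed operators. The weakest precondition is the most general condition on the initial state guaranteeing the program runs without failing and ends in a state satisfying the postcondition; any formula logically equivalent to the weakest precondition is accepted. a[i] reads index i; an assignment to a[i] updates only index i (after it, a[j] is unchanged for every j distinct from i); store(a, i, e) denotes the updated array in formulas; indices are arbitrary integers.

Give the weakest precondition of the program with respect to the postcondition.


Working backward. After the program, the postcondition not ((2*tot + 5 < 8 -> tot - 1 >= -1) or tot + 4 = p - 4) must hold; in canonical form it is not ((2*tot < 3 -> tot >= 0) or tot = p - 8).
Before d := p - 6: not ((2*tot < 3 -> tot >= 0) or tot = p - 8)
Before p := d - tot + 6: not ((2*tot < 3 -> tot >= 0) or 2*tot = d - 2)
Before p := 2*d - 3*d: not ((2*tot < 3 -> tot >= 0) or 2*tot = d - 2)
Answer: WP = not ((2*tot < 3 -> tot >= 0) or 2*tot = d - 2)


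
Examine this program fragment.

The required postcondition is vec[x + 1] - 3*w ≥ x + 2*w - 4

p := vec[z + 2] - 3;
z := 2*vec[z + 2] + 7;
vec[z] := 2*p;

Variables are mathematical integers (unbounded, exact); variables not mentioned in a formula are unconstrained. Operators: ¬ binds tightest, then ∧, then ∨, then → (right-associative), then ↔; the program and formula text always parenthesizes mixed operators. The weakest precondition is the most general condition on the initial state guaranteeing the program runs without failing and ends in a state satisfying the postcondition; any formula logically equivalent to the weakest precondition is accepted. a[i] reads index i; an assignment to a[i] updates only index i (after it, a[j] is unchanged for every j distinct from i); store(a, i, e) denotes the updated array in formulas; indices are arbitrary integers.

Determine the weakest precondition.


Working backward. After the program, the postcondition vec[x + 1] - 3*w ≥ x + 2*w - 4 must hold; in canonical form it is vec[x + 1] ≥ 5*w + x - 4.
Before vec[z] := 2*p: store(vec, z, 2*p)[x + 1] ≥ 5*w + x - 4
Before z := 2*vec[z + 2] + 7: store(vec, 2*vec[z + 2] + 7, 2*p)[x + 1] ≥ 5*w + x - 4
Before p := vec[z + 2] - 3: store(vec, 2*vec[z + 2] + 7, 2*vec[z + 2] - 6)[x + 1] ≥ 5*w + x - 4
Answer: WP = store(vec, 2*vec[z + 2] + 7, 2*vec[z + 2] - 6)[x + 1] ≥ 5*w + x - 4


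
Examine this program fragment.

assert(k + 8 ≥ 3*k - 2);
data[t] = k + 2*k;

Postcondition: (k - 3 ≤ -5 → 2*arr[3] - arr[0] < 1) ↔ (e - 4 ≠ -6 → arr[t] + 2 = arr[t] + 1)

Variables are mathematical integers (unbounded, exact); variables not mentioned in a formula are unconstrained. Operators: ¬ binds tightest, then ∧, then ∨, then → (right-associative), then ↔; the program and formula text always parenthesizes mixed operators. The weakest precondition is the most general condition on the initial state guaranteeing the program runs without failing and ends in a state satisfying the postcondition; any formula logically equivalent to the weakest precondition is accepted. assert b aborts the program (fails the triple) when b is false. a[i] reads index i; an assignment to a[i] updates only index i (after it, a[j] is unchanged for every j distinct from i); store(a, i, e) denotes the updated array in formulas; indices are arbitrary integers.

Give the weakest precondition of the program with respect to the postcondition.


Working backward. After the program, the postcondition (k - 3 ≤ -5 → 2*arr[3] - arr[0] < 1) ↔ (e - 4 ≠ -6 → arr[t] + 2 = arr[t] + 1) must hold; in canonical form it is (k ≤ -2 → 2*arr[3] < arr[0] + 1) ↔ (¬(e ≠ -2)).
Before data[t] := k + 2*k: (k ≤ -2 → 2*arr[3] < arr[0] + 1) ↔ (¬(e ≠ -2))
Before assert k + 8 ≥ 3*k - 2: 2*k ≤ 10 ∧ ((k ≤ -2 → 2*arr[3] < arr[0] + 1) ↔ (¬(e ≠ -2)))
Answer: WP = 2*k ≤ 10 ∧ ((k ≤ -2 → 2*arr[3] < arr[0] + 1) ↔ (¬(e ≠ -2)))


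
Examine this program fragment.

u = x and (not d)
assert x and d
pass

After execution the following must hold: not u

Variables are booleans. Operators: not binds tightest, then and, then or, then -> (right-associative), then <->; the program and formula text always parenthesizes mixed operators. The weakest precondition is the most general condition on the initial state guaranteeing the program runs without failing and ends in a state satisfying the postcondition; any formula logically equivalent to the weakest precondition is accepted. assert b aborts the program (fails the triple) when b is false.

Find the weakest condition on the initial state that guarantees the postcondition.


Working backward. After the program, not u must hold.
Before skip: not u
Before assert x and d: x and d and (not u)
Before u := x and (not d): x and d and (not (x and (not d)))
Answer: WP = x and d and (not (x and (not d)))


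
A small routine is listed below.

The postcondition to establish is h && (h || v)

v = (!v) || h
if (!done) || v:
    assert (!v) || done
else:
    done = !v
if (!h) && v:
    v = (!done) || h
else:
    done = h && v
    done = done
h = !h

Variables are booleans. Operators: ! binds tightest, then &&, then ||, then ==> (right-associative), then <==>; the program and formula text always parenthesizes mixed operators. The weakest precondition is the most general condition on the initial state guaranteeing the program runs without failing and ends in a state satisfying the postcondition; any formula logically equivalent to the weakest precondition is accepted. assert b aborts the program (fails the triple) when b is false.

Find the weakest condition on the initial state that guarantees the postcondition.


Working backward. After the program, h && (h || v) must hold.
Before h := !h: (!h) && ((!h) || v)
Then branch requires !h; else branch requires (!h) && ((!h) || v).
Before the if: (((!h) && v) ==> (!h)) && ((!((!h) && v)) ==> ((!h) && ((!h) || v)))
Then branch requires ((!v) || done) && (((!h) && v) ==> (!h)) && ((!((!h) && v)) ==> ((!h) && ((!h) || v))); else branch requires (((!h) && v) ==> (!h)) && ((!((!h) && v)) ==> ((!h) && ((!h) || v))).
Before the if: (((!done) || v) ==> (((!v) || done) && (((!h) && v) ==> (!h)) && ((!((!h) && v)) ==> ((!h) && ((!h) || v))))) && ((!((!done) || v)) ==> ((((!h) && v) ==> (!h)) && ((!((!h) && v)) ==> ((!h) && ((!h) || v)))))
Before v := (!v) || h: (((!done) || (!v) || h) ==> (((!((!v) || h)) || done) && (((!h) && ((!v) || h)) ==> (!h)) && ((!((!h) && ((!v) || h))) ==> (!h)))) && ((!((!done) || (!v) || h)) ==> ((((!h) && ((!v) || h)) ==> (!h)) && ((!((!h) && ((!v) || h))) ==> (!h))))
Answer: WP = (((!done) || (!v) || h) ==> (((!((!v) || h)) || done) && (((!h) && ((!v) || h)) ==> (!h)) && ((!((!h) && ((!v) || h))) ==> (!h)))) && ((!((!done) || (!v) || h)) ==> ((((!h) && ((!v) || h)) ==> (!h)) && ((!((!h) && ((!v) || h))) ==> (!h))))


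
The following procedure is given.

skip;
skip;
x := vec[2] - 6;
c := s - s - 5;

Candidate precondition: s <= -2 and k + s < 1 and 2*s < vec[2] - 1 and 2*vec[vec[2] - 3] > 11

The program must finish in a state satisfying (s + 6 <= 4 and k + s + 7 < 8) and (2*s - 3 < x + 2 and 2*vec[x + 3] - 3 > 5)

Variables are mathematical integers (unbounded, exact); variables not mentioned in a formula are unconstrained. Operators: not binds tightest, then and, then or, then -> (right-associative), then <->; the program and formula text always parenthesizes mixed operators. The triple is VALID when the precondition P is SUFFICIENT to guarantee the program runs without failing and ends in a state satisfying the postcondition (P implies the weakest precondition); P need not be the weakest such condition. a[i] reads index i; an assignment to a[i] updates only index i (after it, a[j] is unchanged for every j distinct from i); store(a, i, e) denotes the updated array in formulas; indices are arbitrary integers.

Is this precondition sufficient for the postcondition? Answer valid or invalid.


Working backward. After the program, the postcondition (s + 6 <= 4 and k + s + 7 < 8) and (2*s - 3 < x + 2 and 2*vec[x + 3] - 3 > 5) must hold; in canonical form it is s <= -2 and k + s < 1 and 2*s < x + 5 and 2*vec[x + 3] > 8.
Before c := s - s - 5: s <= -2 and k + s < 1 and 2*s < x + 5 and 2*vec[x + 3] > 8
Before x := vec[2] - 6: s <= -2 and k + s < 1 and 2*s < vec[2] - 1 and 2*vec[vec[2] - 3] > 8
Before skip: s <= -2 and k + s < 1 and 2*s < vec[2] - 1 and 2*vec[vec[2] - 3] > 8
Before skip: s <= -2 and k + s < 1 and 2*s < vec[2] - 1 and 2*vec[vec[2] - 3] > 8
The weakest precondition is s <= -2 and k + s < 1 and 2*s < vec[2] - 1 and 2*vec[vec[2] - 3] > 8.
Check whether s <= -2 and k + s < 1 and 2*s < vec[2] - 1 and 2*vec[vec[2] - 3] > 11 implies it.
Every state satisfying the precondition satisfies the weakest precondition: the implication holds.
Answer: valid


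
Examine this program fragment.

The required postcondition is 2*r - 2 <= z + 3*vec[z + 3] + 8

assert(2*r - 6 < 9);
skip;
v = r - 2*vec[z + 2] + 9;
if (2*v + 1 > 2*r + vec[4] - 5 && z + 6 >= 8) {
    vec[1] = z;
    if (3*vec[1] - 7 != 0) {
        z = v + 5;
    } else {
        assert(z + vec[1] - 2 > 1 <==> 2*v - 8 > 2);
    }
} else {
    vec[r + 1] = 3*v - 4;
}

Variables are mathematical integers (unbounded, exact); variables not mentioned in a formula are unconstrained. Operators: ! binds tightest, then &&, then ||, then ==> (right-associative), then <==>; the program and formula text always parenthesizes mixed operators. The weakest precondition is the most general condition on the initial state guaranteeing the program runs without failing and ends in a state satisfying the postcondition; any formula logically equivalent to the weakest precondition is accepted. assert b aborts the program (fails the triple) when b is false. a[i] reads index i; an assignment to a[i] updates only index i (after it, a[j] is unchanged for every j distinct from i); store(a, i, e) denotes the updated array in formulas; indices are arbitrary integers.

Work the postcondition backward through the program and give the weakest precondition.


Working backward. After the program, the postcondition 2*r - 2 <= z + 3*vec[z + 3] + 8 must hold; in canonical form it is 2*r <= 3*vec[z + 3] + z + 10.
Then branch requires (3*z != 7 ==> 2*r <= 3*store(vec, 1, z)[v + 8] + v + 15) && ((!(3*z != 7)) ==> ((2*z > 3 <==> 2*v > 10) && 2*r <= 3*store(vec, 1, z)[z + 3] + z + 10)); else branch requires 2*r <= 3*store(vec, r + 1, 3*v - 4)[z + 3] + z + 10.
Before the if: ((2*v > vec[4] + 2*r - 6 && z >= 2) ==> ((3*z != 7 ==> 2*r <= 3*store(vec, 1, z)[v + 8] + v + 15) && ((!(3*z != 7)) ==> ((2*z > 3 <==> 2*v > 10) && 2*r <= 3*store(vec, 1, z)[z + 3] + z + 10)))) && ((!(2*v > vec[4] + 2*r - 6 && z >= 2)) ==> 2*r <= 3*store(vec, r + 1, 3*v - 4)[z + 3] + z + 10)
Before v := r - 2*vec[z + 2] + 9: ((4*vec[z + 2] + vec[4] < 24 && z >= 2) ==> ((3*z != 7 ==> 2*vec[z + 2] + r <= 3*store(vec, 1, z)[-2*vec[z + 2] + r + 17] + 24) && ((!(3*z != 7)) ==> ((2*z > 3 <==> 2*r > 4*vec[z + 2] - 8) && 2*r <= 3*store(vec, 1, z)[z + 3] + z + 10)))) && ((!(4*vec[z + 2] + vec[4] < 24 && z >= 2)) ==> 2*r <= 3*store(vec, r + 1, -6*vec[z + 2] + 3*r + 23)[z + 3] + z + 10)
Before skip: ((4*vec[z + 2] + vec[4] < 24 && z >= 2) ==> ((3*z != 7 ==> 2*vec[z + 2] + r <= 3*store(vec, 1, z)[-2*vec[z + 2] + r + 17] + 24) && ((!(3*z != 7)) ==> ((2*z > 3 <==> 2*r > 4*vec[z + 2] - 8) && 2*r <= 3*store(vec, 1, z)[z + 3] + z + 10)))) && ((!(4*vec[z + 2] + vec[4] < 24 && z >= 2)) ==> 2*r <= 3*store(vec, r + 1, -6*vec[z + 2] + 3*r + 23)[z + 3] + z + 10)
Before assert 2*r - 6 < 9: 2*r < 15 && ((4*vec[z + 2] + vec[4] < 24 && z >= 2) ==> ((3*z != 7 ==> 2*vec[z + 2] + r <= 3*store(vec, 1, z)[-2*vec[z + 2] + r + 17] + 24) && ((!(3*z != 7)) ==> ((2*z > 3 <==> 2*r > 4*vec[z + 2] - 8) && 2*r <= 3*store(vec, 1, z)[z + 3] + z + 10)))) && ((!(4*vec[z + 2] + vec[4] < 24 && z >= 2)) ==> 2*r <= 3*store(vec, r + 1, -6*vec[z + 2] + 3*r + 23)[z + 3] + z + 10)
Answer: WP = 2*r < 15 && ((4*vec[z + 2] + vec[4] < 24 && z >= 2) ==> ((3*z != 7 ==> 2*vec[z + 2] + r <= 3*store(vec, 1, z)[-2*vec[z + 2] + r + 17] + 24) && ((!(3*z != 7)) ==> ((2*z > 3 <==> 2*r > 4*vec[z + 2] - 8) && 2*r <= 3*store(vec, 1, z)[z + 3] + z + 10)))) && ((!(4*vec[z + 2] + vec[4] < 24 && z >= 2)) ==> 2*r <= 3*store(vec, r + 1, -6*vec[z + 2] + 3*r + 23)[z + 3] + z + 10)


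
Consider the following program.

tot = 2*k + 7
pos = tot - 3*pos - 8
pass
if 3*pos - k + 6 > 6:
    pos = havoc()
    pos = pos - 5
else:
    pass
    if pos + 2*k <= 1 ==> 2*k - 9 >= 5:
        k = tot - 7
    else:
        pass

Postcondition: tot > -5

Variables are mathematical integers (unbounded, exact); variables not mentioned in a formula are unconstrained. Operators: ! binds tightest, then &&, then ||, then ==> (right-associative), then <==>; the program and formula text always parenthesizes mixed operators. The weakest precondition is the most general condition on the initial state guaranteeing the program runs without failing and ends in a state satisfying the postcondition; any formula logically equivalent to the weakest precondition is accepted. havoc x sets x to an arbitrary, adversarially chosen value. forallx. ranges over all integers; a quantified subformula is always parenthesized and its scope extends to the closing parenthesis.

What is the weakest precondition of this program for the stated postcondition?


Working backward. After the program, tot > -5 must hold.
Then branch requires tot > -5; else branch requires ((2*k + pos <= 1 ==> 2*k >= 14) ==> tot > -5) && ((!(2*k + pos <= 1 ==> 2*k >= 14)) ==> tot > -5).
Before the if: (3*pos > k ==> tot > -5) && ((!(3*pos > k)) ==> (((2*k + pos <= 1 ==> 2*k >= 14) ==> tot > -5) && ((!(2*k + pos <= 1 ==> 2*k >= 14)) ==> tot > -5)))
Before skip: (3*pos > k ==> tot > -5) && ((!(3*pos > k)) ==> (((2*k + pos <= 1 ==> 2*k >= 14) ==> tot > -5) && ((!(2*k + pos <= 1 ==> 2*k >= 14)) ==> tot > -5)))
Before pos := tot - 3*pos - 8: (3*tot > k + 9*pos + 24 ==> tot > -5) && ((!(3*tot > k + 9*pos + 24)) ==> (((2*k + tot <= 3*pos + 9 ==> 2*k >= 14) ==> tot > -5) && ((!(2*k + tot <= 3*pos + 9 ==> 2*k >= 14)) ==> tot > -5)))
Before tot := 2*k + 7: (5*k > 9*pos + 3 ==> 2*k > -12) && ((!(5*k > 9*pos + 3)) ==> (((4*k <= 3*pos + 2 ==> 2*k >= 14) ==> 2*k > -12) && ((!(4*k <= 3*pos + 2 ==> 2*k >= 14)) ==> 2*k > -12)))
Answer: WP = (5*k > 9*pos + 3 ==> 2*k > -12) && ((!(5*k > 9*pos + 3)) ==> (((4*k <= 3*pos + 2 ==> 2*k >= 14) ==> 2*k > -12) && ((!(4*k <= 3*pos + 2 ==> 2*k >= 14)) ==> 2*k > -12)))


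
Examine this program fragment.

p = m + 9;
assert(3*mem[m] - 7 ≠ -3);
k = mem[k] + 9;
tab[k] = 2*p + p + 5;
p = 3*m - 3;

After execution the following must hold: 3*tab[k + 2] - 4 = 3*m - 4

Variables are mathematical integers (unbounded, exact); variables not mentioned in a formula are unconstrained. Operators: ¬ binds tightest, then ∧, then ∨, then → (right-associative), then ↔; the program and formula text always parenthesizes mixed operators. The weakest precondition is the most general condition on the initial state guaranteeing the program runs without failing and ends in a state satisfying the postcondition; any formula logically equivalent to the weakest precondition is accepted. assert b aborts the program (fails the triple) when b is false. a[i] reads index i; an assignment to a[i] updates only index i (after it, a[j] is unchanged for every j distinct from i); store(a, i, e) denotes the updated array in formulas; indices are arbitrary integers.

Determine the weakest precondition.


Working backward. After the program, the postcondition 3*tab[k + 2] - 4 = 3*m - 4 must hold; in canonical form it is 3*tab[k + 2] = 3*m.
Before p := 3*m - 3: 3*tab[k + 2] = 3*m
Before tab[k] := 2*p + p + 5: 3*store(tab, k, 3*p + 5)[k + 2] = 3*m
Before k := mem[k] + 9: 3*store(tab, mem[k] + 9, 3*p + 5)[mem[k] + 11] = 3*m
Before assert 3*mem[m] - 7 ≠ -3: 3*mem[m] ≠ 4 ∧ 3*store(tab, mem[k] + 9, 3*p + 5)[mem[k] + 11] = 3*m
Before p := m + 9: 3*mem[m] ≠ 4 ∧ 3*store(tab, mem[k] + 9, 3*m + 32)[mem[k] + 11] = 3*m
Answer: WP = 3*mem[m] ≠ 4 ∧ 3*store(tab, mem[k] + 9, 3*m + 32)[mem[k] + 11] = 3*m


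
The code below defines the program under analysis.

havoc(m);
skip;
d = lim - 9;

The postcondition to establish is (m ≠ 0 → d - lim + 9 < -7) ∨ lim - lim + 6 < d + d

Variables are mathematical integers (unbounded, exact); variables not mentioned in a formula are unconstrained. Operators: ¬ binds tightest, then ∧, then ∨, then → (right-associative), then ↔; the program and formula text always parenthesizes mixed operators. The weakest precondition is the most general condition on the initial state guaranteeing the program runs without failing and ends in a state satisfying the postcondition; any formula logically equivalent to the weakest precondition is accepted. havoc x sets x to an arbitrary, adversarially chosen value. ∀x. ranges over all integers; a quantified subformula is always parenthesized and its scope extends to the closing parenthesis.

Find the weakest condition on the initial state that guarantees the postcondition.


Working backward. After the program, the postcondition (m ≠ 0 → d - lim + 9 < -7) ∨ lim - lim + 6 < d + d must hold; in canonical form it is (m ≠ 0 → d < lim - 16) ∨ 2*d > 6.
Before d := lim - 9: (¬(m ≠ 0)) ∨ 2*lim > 24
Before skip: (¬(m ≠ 0)) ∨ 2*lim > 24
Before havoc m: ∀m_1. ((¬(m_1 ≠ 0)) ∨ 2*lim > 24)
Answer: WP = ∀m_1. ((¬(m_1 ≠ 0)) ∨ 2*lim > 24)


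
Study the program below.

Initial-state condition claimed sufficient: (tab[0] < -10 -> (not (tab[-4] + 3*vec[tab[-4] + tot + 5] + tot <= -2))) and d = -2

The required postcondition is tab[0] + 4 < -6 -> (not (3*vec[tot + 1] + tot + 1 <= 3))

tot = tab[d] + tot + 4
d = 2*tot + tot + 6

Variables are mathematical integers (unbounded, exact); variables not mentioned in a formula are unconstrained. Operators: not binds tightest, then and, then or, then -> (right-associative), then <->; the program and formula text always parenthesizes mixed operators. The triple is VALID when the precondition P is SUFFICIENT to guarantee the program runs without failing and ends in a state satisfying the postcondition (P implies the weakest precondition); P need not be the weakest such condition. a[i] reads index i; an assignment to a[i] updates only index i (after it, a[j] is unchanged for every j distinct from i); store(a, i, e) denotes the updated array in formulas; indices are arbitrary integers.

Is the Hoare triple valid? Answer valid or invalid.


Working backward. After the program, the postcondition tab[0] + 4 < -6 -> (not (3*vec[tot + 1] + tot + 1 <= 3)) must hold; in canonical form it is tab[0] < -10 -> (not (3*vec[tot + 1] + tot <= 2)).
Before d := 2*tot + tot + 6: tab[0] < -10 -> (not (3*vec[tot + 1] + tot <= 2))
Before tot := tab[d] + tot + 4: tab[0] < -10 -> (not (tab[d] + 3*vec[tab[d] + tot + 5] + tot <= -2))
The weakest precondition is tab[0] < -10 -> (not (tab[d] + 3*vec[tab[d] + tot + 5] + tot <= -2)).
Check whether (tab[0] < -10 -> (not (tab[-4] + 3*vec[tab[-4] + tot + 5] + tot <= -2))) and d = -2 implies it.
Countermodel: at the initial state d = -2, tab = {[-4] = 15215, [-2] = 46561, [0] = -11, [15220] = 15215, [46566] = 15215, elsewhere 15215}, tot = 0, vec = {[-4] = 7040, [-2] = 7040, [0] = 7040, [15220] = 7040, [46566] = -15521, elsewhere 7040}, the precondition holds but the weakest precondition fails.
Answer: invalid


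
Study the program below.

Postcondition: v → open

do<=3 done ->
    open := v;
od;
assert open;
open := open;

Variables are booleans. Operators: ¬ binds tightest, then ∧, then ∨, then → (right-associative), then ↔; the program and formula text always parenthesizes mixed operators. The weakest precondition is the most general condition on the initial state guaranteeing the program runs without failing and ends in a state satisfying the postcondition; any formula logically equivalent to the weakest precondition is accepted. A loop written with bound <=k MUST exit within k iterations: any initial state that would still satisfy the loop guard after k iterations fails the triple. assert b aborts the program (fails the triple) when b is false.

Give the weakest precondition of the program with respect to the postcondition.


Working backward. After the program, v → open must hold.
Before open := open: v → open
Before assert open: open ∧ (v → open)
Before the loop (bound <=3), unroll the exhaustion recursion (WP_0 = exit-now case; WP_j = one more guarded iteration, up to j = 3):
  WP_0: (¬done) ∧ open ∧ (v → open)
  WP_1: (done → ((¬done) ∧ v)) ∧ ((¬done) → (open ∧ (v → open)))
  WP_2: (done → ((done → ((¬done) ∧ v)) ∧ ((¬done) → v))) ∧ ((¬done) → (open ∧ (v → open)))
  WP_3: (done → ((done → ((done → ((¬done) ∧ v)) ∧ ((¬done) → v))) ∧ ((¬done) → v))) ∧ ((¬done) → (open ∧ (v → open)))
So before the loop: (done → ((done → ((done → ((¬done) ∧ v)) ∧ ((¬done) → v))) ∧ ((¬done) → v))) ∧ ((¬done) → (open ∧ (v → open)))
Answer: WP = (done → ((done → ((done → ((¬done) ∧ v)) ∧ ((¬done) → v))) ∧ ((¬done) → v))) ∧ ((¬done) → (open ∧ (v → open)))


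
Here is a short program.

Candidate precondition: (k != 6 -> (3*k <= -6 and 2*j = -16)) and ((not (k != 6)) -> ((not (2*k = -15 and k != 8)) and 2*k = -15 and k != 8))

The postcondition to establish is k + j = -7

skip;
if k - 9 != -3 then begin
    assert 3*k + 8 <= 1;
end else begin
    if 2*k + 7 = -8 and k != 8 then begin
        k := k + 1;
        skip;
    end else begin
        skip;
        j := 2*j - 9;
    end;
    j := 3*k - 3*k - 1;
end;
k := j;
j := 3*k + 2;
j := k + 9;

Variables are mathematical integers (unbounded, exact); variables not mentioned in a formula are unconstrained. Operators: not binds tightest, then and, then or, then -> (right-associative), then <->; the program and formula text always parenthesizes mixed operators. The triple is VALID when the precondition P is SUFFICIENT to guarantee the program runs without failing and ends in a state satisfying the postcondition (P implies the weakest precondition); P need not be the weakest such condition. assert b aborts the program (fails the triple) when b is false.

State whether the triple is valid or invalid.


Working backward. After the program, the postcondition k + j = -7 must hold; in canonical form it is j + k = -7.
Before j := k + 9: 2*k = -16
Before j := 3*k + 2: 2*k = -16
Before k := j: 2*j = -16
Then branch requires 3*k <= -7 and 2*j = -16; else branch requires (not (2*k = -15 and k != 8)) and 2*k = -15 and k != 8.
Before the if: (k != 6 -> (3*k <= -7 and 2*j = -16)) and ((not (k != 6)) -> ((not (2*k = -15 and k != 8)) and 2*k = -15 and k != 8))
Before skip: (k != 6 -> (3*k <= -7 and 2*j = -16)) and ((not (k != 6)) -> ((not (2*k = -15 and k != 8)) and 2*k = -15 and k != 8))
The weakest precondition is (k != 6 -> (3*k <= -7 and 2*j = -16)) and ((not (k != 6)) -> ((not (2*k = -15 and k != 8)) and 2*k = -15 and k != 8)).
Check whether (k != 6 -> (3*k <= -6 and 2*j = -16)) and ((not (k != 6)) -> ((not (2*k = -15 and k != 8)) and 2*k = -15 and k != 8)) implies it.
Countermodel: at the initial state j = -8, k = -2, the precondition holds but the weakest precondition fails.
Answer: invalid


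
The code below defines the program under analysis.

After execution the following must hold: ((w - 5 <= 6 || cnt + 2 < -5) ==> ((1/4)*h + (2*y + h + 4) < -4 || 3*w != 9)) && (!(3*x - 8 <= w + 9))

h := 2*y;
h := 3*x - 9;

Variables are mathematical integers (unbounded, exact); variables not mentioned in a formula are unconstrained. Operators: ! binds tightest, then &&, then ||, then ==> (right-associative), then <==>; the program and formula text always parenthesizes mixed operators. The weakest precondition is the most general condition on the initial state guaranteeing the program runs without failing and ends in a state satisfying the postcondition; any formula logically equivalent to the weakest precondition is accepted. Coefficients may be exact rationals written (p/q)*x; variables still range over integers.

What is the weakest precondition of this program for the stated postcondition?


Working backward. After the program, the postcondition ((w - 5 <= 6 || cnt + 2 < -5) ==> ((1/4)*h + (2*y + h + 4) < -4 || 3*w != 9)) && (!(3*x - 8 <= w + 9)) must hold; in canonical form it is ((w <= 11 || cnt < -7) ==> ((5/4)*h + 2*y < -8 || 3*w != 9)) && (!(3*x <= w + 17)).
Before h := 3*x - 9: ((w <= 11 || cnt < -7) ==> ((15/4)*x + 2*y < 13/4 || 3*w != 9)) && (!(3*x <= w + 17))
Before h := 2*y: ((w <= 11 || cnt < -7) ==> ((15/4)*x + 2*y < 13/4 || 3*w != 9)) && (!(3*x <= w + 17))
Answer: WP = ((w <= 11 || cnt < -7) ==> ((15/4)*x + 2*y < 13/4 || 3*w != 9)) && (!(3*x <= w + 17))


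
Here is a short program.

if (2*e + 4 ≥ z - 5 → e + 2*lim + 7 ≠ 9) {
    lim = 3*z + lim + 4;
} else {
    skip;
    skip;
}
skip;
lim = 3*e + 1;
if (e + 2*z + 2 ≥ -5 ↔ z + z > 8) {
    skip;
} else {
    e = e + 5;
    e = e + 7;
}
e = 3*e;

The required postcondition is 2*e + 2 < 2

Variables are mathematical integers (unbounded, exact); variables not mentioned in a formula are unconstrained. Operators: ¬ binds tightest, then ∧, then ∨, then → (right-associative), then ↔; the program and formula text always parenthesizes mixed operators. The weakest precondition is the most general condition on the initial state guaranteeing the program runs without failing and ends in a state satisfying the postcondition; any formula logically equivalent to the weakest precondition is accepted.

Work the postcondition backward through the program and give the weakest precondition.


Working backward. After the program, the postcondition 2*e + 2 < 2 must hold; in canonical form it is 2*e < 0.
Before e := 3*e: 6*e < 0
Then branch requires 6*e < 0; else branch requires 6*e < -72.
Before the if: ((e + 2*z ≥ -7 ↔ 2*z > 8) → 6*e < 0) ∧ ((¬(e + 2*z ≥ -7 ↔ 2*z > 8)) → 6*e < -72)
Before lim := 3*e + 1: ((e + 2*z ≥ -7 ↔ 2*z > 8) → 6*e < 0) ∧ ((¬(e + 2*z ≥ -7 ↔ 2*z > 8)) → 6*e < -72)
Before skip: ((e + 2*z ≥ -7 ↔ 2*z > 8) → 6*e < 0) ∧ ((¬(e + 2*z ≥ -7 ↔ 2*z > 8)) → 6*e < -72)
Then branch requires ((e + 2*z ≥ -7 ↔ 2*z > 8) → 6*e < 0) ∧ ((¬(e + 2*z ≥ -7 ↔ 2*z > 8)) → 6*e < -72); else branch requires ((e + 2*z ≥ -7 ↔ 2*z > 8) → 6*e < 0) ∧ ((¬(e + 2*z ≥ -7 ↔ 2*z > 8)) → 6*e < -72).
Before the if: ((2*e ≥ z - 9 → e + 2*lim ≠ 2) → (((e + 2*z ≥ -7 ↔ 2*z > 8) → 6*e < 0) ∧ ((¬(e + 2*z ≥ -7 ↔ 2*z > 8)) → 6*e < -72))) ∧ ((¬(2*e ≥ z - 9 → e + 2*lim ≠ 2)) → (((e + 2*z ≥ -7 ↔ 2*z > 8) → 6*e < 0) ∧ ((¬(e + 2*z ≥ -7 ↔ 2*z > 8)) → 6*e < -72)))
Answer: WP = ((2*e ≥ z - 9 → e + 2*lim ≠ 2) → (((e + 2*z ≥ -7 ↔ 2*z > 8) → 6*e < 0) ∧ ((¬(e + 2*z ≥ -7 ↔ 2*z > 8)) → 6*e < -72))) ∧ ((¬(2*e ≥ z - 9 → e + 2*lim ≠ 2)) → (((e + 2*z ≥ -7 ↔ 2*z > 8) → 6*e < 0) ∧ ((¬(e + 2*z ≥ -7 ↔ 2*z > 8)) → 6*e < -72)))


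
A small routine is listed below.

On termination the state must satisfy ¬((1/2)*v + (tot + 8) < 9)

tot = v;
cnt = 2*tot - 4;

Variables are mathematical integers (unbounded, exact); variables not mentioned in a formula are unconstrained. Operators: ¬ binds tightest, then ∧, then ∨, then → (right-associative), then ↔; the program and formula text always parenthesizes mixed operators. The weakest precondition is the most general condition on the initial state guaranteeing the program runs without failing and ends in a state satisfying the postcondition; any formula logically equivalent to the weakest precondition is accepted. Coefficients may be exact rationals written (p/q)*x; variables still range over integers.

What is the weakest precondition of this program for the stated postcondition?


Working backward. After the program, the postcondition ¬((1/2)*v + (tot + 8) < 9) must hold; in canonical form it is ¬(tot + (1/2)*v < 1).
Before cnt := 2*tot - 4: ¬(tot + (1/2)*v < 1)
Before tot := v: ¬((3/2)*v < 1)
Answer: WP = ¬((3/2)*v < 1)


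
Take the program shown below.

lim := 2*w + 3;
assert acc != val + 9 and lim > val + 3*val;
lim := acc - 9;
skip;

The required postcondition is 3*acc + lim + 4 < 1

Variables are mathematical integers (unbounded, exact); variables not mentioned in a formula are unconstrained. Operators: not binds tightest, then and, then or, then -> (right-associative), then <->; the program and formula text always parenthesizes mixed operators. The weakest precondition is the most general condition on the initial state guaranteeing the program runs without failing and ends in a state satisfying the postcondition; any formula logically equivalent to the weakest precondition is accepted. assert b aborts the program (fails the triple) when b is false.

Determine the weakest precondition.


Working backward. After the program, the postcondition 3*acc + lim + 4 < 1 must hold; in canonical form it is 3*acc + lim < -3.
Before skip: 3*acc + lim < -3
Before lim := acc - 9: 4*acc < 6
Before assert acc != val + 9 and lim > val + 3*val: acc != val + 9 and lim > 4*val and 4*acc < 6
Before lim := 2*w + 3: acc != val + 9 and 2*w > 4*val - 3 and 4*acc < 6
Answer: WP = acc != val + 9 and 2*w > 4*val - 3 and 4*acc < 6


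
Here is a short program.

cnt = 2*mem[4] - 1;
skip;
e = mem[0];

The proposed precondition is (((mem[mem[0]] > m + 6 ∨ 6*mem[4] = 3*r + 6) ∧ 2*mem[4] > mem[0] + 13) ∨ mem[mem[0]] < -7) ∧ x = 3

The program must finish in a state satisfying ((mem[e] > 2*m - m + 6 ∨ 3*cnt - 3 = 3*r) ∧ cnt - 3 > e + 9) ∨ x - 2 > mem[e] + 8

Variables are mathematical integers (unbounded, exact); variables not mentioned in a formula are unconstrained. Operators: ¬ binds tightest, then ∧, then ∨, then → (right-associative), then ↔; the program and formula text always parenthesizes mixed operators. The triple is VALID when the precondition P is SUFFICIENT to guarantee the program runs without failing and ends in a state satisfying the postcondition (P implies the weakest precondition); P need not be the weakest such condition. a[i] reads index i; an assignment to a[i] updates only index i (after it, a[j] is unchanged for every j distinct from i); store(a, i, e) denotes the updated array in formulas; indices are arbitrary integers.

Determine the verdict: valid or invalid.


Working backward. After the program, the postcondition ((mem[e] > 2*m - m + 6 ∨ 3*cnt - 3 = 3*r) ∧ cnt - 3 > e + 9) ∨ x - 2 > mem[e] + 8 must hold; in canonical form it is ((mem[e] > m + 6 ∨ 3*cnt = 3*r + 3) ∧ cnt > e + 12) ∨ x > mem[e] + 10.
Before e := mem[0]: ((mem[mem[0]] > m + 6 ∨ 3*cnt = 3*r + 3) ∧ cnt > mem[0] + 12) ∨ x > mem[mem[0]] + 10
Before skip: ((mem[mem[0]] > m + 6 ∨ 3*cnt = 3*r + 3) ∧ cnt > mem[0] + 12) ∨ x > mem[mem[0]] + 10
Before cnt := 2*mem[4] - 1: ((mem[mem[0]] > m + 6 ∨ 6*mem[4] = 3*r + 6) ∧ 2*mem[4] > mem[0] + 13) ∨ x > mem[mem[0]] + 10
The weakest precondition is ((mem[mem[0]] > m + 6 ∨ 6*mem[4] = 3*r + 6) ∧ 2*mem[4] > mem[0] + 13) ∨ x > mem[mem[0]] + 10.
Check whether (((mem[mem[0]] > m + 6 ∨ 6*mem[4] = 3*r + 6) ∧ 2*mem[4] > mem[0] + 13) ∨ mem[mem[0]] < -7) ∧ x = 3 implies it.
Every state satisfying the precondition satisfies the weakest precondition: the implication holds.
Answer: valid


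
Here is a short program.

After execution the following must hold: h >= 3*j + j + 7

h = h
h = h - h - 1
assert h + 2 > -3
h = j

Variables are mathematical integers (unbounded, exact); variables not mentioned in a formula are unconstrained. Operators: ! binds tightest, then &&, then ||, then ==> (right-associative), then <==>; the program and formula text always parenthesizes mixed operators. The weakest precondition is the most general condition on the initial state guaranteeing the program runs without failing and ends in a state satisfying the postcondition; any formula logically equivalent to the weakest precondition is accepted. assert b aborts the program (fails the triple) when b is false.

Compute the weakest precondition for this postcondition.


Working backward. After the program, the postcondition h >= 3*j + j + 7 must hold; in canonical form it is h >= 4*j + 7.
Before h := j: 3*j <= -7
Before assert h + 2 > -3: h > -5 && 3*j <= -7
Before h := h - h - 1: 3*j <= -7
Before h := h: 3*j <= -7
Answer: WP = 3*j <= -7


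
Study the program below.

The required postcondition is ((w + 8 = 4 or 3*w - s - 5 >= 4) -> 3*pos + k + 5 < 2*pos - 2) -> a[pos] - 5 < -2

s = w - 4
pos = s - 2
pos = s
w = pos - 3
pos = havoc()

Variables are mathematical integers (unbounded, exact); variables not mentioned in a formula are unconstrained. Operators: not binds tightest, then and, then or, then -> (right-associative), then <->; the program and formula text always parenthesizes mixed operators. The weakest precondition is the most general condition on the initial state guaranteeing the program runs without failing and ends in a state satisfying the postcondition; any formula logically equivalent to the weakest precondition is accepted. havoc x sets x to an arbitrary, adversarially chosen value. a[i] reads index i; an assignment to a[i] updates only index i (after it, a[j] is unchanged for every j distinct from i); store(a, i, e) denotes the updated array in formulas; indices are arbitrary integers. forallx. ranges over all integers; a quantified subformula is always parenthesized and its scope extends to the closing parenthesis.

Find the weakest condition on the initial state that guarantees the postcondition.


Working backward. After the program, the postcondition ((w + 8 = 4 or 3*w - s - 5 >= 4) -> 3*pos + k + 5 < 2*pos - 2) -> a[pos] - 5 < -2 must hold; in canonical form it is ((w = -4 or 3*w >= s + 9) -> k + pos < -7) -> a[pos] < 3.
Before havoc pos: forall pos_1. (((w = -4 or 3*w >= s + 9) -> k + pos_1 < -7) -> a[pos_1] < 3)
Before w := pos - 3: forall pos_1. (((pos = -1 or 3*pos >= s + 18) -> k + pos_1 < -7) -> a[pos_1] < 3)
Before pos := s: forall pos_1. (((s = -1 or 2*s >= 18) -> k + pos_1 < -7) -> a[pos_1] < 3)
Before pos := s - 2: forall pos_1. (((s = -1 or 2*s >= 18) -> k + pos_1 < -7) -> a[pos_1] < 3)
Before s := w - 4: forall pos_1. (((w = 3 or 2*w >= 26) -> k + pos_1 < -7) -> a[pos_1] < 3)
Answer: WP = forall pos_1. (((w = 3 or 2*w >= 26) -> k + pos_1 < -7) -> a[pos_1] < 3)


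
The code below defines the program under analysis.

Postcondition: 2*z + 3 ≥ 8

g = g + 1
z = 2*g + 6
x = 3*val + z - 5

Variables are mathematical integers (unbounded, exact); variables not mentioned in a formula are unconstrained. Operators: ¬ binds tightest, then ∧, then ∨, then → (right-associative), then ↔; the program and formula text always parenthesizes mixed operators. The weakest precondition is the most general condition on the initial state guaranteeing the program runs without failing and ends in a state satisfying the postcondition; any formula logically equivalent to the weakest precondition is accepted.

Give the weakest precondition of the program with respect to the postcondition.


Working backward. After the program, the postcondition 2*z + 3 ≥ 8 must hold; in canonical form it is 2*z ≥ 5.
Before x := 3*val + z - 5: 2*z ≥ 5
Before z := 2*g + 6: 4*g ≥ -7
Before g := g + 1: 4*g ≥ -11
Answer: WP = 4*g ≥ -11


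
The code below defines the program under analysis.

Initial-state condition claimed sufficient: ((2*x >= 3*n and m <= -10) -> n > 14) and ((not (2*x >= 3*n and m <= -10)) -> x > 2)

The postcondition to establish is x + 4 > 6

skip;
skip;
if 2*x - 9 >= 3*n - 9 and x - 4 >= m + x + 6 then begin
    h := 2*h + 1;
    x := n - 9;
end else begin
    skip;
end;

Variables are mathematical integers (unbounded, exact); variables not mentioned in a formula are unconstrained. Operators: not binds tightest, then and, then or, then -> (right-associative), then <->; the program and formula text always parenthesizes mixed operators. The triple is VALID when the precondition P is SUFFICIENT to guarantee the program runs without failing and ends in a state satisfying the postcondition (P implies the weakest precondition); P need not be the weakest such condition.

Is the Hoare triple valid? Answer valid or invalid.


Working backward. After the program, the postcondition x + 4 > 6 must hold; in canonical form it is x > 2.
Then branch requires n > 11; else branch requires x > 2.
Before the if: ((2*x >= 3*n and m <= -10) -> n > 11) and ((not (2*x >= 3*n and m <= -10)) -> x > 2)
Before skip: ((2*x >= 3*n and m <= -10) -> n > 11) and ((not (2*x >= 3*n and m <= -10)) -> x > 2)
Before skip: ((2*x >= 3*n and m <= -10) -> n > 11) and ((not (2*x >= 3*n and m <= -10)) -> x > 2)
The weakest precondition is ((2*x >= 3*n and m <= -10) -> n > 11) and ((not (2*x >= 3*n and m <= -10)) -> x > 2).
Check whether ((2*x >= 3*n and m <= -10) -> n > 14) and ((not (2*x >= 3*n and m <= -10)) -> x > 2) implies it.
Every state satisfying the precondition satisfies the weakest precondition: the implication holds.
Answer: valid


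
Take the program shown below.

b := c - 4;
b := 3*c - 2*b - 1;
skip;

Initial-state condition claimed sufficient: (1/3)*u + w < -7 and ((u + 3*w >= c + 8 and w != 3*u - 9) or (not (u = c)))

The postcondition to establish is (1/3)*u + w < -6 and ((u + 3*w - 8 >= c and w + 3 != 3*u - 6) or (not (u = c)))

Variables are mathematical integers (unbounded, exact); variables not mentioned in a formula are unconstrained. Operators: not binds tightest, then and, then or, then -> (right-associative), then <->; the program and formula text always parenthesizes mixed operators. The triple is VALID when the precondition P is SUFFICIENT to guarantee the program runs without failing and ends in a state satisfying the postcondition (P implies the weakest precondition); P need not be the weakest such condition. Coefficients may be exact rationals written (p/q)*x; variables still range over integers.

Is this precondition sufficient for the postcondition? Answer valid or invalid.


Working backward. After the program, the postcondition (1/3)*u + w < -6 and ((u + 3*w - 8 >= c and w + 3 != 3*u - 6) or (not (u = c))) must hold; in canonical form it is (1/3)*u + w < -6 and ((u + 3*w >= c + 8 and w != 3*u - 9) or (not (u = c))).
Before skip: (1/3)*u + w < -6 and ((u + 3*w >= c + 8 and w != 3*u - 9) or (not (u = c)))
Before b := 3*c - 2*b - 1: (1/3)*u + w < -6 and ((u + 3*w >= c + 8 and w != 3*u - 9) or (not (u = c)))
Before b := c - 4: (1/3)*u + w < -6 and ((u + 3*w >= c + 8 and w != 3*u - 9) or (not (u = c)))
The weakest precondition is (1/3)*u + w < -6 and ((u + 3*w >= c + 8 and w != 3*u - 9) or (not (u = c))).
Check whether (1/3)*u + w < -7 and ((u + 3*w >= c + 8 and w != 3*u - 9) or (not (u = c))) implies it.
Every state satisfying the precondition satisfies the weakest precondition: the implication holds.
Answer: valid
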